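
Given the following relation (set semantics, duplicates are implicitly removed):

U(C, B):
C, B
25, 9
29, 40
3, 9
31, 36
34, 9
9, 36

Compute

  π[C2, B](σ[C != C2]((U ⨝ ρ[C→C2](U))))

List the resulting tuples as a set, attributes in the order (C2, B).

{(25, 9), (3, 9), (31, 36), (34, 9), (9, 36)}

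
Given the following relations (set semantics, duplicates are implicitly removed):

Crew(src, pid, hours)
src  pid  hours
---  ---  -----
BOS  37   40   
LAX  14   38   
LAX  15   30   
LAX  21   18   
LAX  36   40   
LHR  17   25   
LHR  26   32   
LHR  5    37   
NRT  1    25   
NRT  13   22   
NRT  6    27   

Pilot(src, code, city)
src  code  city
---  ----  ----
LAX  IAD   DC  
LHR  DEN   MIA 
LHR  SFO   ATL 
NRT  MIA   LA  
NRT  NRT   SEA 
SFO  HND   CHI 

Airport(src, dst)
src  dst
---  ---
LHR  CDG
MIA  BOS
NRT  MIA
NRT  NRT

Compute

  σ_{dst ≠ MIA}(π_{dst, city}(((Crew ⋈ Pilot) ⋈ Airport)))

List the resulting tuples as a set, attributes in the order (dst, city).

{(CDG, ATL), (CDG, MIA), (NRT, LA), (NRT, SEA)}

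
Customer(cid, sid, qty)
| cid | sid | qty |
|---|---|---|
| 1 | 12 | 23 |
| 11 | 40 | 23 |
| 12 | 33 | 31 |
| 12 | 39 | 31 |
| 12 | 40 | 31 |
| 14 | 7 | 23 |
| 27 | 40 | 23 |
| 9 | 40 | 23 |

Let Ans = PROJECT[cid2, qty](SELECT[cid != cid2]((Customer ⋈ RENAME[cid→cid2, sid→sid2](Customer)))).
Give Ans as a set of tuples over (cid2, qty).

{(1, 23), (11, 23), (14, 23), (27, 23), (9, 23)}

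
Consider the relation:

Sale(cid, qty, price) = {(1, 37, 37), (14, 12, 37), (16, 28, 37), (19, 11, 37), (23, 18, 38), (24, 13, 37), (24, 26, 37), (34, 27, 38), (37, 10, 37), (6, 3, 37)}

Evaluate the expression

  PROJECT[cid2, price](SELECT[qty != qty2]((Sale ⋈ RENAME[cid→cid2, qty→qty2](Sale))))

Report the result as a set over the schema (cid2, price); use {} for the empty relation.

ρ[cid→cid2, qty→qty2]: schema becomes (cid2, qty2, price); tuples unchanged.
Natural join on price: {(1, 37, 37, 1, 37), (1, 37, 37, 14, 12), (1, 37, 37, 16, 28), (1, 37, 37, 19, 11), (1, 37, 37, 24, 13), (1, 37, 37, 24, 26), (1, 37, 37, 37, 10), (1, 37, 37, 6, 3), (14, 12, 37, 1, 37), (14, 12, 37, 14, 12), (14, 12, 37, 16, 28), (14, 12, 37, 19, 11), (14, 12, 37, 24, 13), (14, 12, 37, 24, 26), (14, 12, 37, 37, 10), (14, 12, 37, 6, 3), (16, 28, 37, 1, 37), (16, 28, 37, 14, 12), (16, 28, 37, 16, 28), (16, 28, 37, 19, 11), (16, 28, 37, 24, 13), (16, 28, 37, 24, 26), (16, 28, 37, 37, 10), (16, 28, 37, 6, 3), (19, 11, 37, 1, 37), (19, 11, 37, 14, 12), (19, 11, 37, 16, 28), (19, 11, 37, 19, 11), (19, 11, 37, 24, 13), (19, 11, 37, 24, 26), (19, 11, 37, 37, 10), (19, 11, 37, 6, 3), (23, 18, 38, 23, 18), (23, 18, 38, 34, 27), (24, 13, 37, 1, 37), (24, 13, 37, 14, 12), (24, 13, 37, 16, 28), (24, 13, 37, 19, 11), (24, 13, 37, 24, 13), (24, 13, 37, 24, 26), (24, 13, 37, 37, 10), (24, 13, 37, 6, 3), (24, 26, 37, 1, 37), (24, 26, 37, 14, 12), (24, 26, 37, 16, 28), (24, 26, 37, 19, 11), (24, 26, 37, 24, 13), (24, 26, 37, 24, 26), (24, 26, 37, 37, 10), (24, 26, 37, 6, 3), (34, 27, 38, 23, 18), (34, 27, 38, 34, 27), (37, 10, 37, 1, 37), (37, 10, 37, 14, 12), (37, 10, 37, 16, 28), (37, 10, 37, 19, 11), (37, 10, 37, 24, 13), (37, 10, 37, 24, 26), (37, 10, 37, 37, 10), (37, 10, 37, 6, 3), (6, 3, 37, 1, 37), (6, 3, 37, 14, 12), (6, 3, 37, 16, 28), (6, 3, 37, 19, 11), (6, 3, 37, 24, 13), (6, 3, 37, 24, 26), (6, 3, 37, 37, 10), (6, 3, 37, 6, 3)}
Filtering on qty != qty2 leaves {(1, 37, 37, 14, 12), (1, 37, 37, 16, 28), (1, 37, 37, 19, 11), (1, 37, 37, 24, 13), (1, 37, 37, 24, 26), (1, 37, 37, 37, 10), (1, 37, 37, 6, 3), (14, 12, 37, 1, 37), (14, 12, 37, 16, 28), (14, 12, 37, 19, 11), (14, 12, 37, 24, 13), (14, 12, 37, 24, 26), (14, 12, 37, 37, 10), (14, 12, 37, 6, 3), (16, 28, 37, 1, 37), (16, 28, 37, 14, 12), (16, 28, 37, 19, 11), (16, 28, 37, 24, 13), (16, 28, 37, 24, 26), (16, 28, 37, 37, 10), (16, 28, 37, 6, 3), (19, 11, 37, 1, 37), (19, 11, 37, 14, 12), (19, 11, 37, 16, 28), (19, 11, 37, 24, 13), (19, 11, 37, 24, 26), (19, 11, 37, 37, 10), (19, 11, 37, 6, 3), (23, 18, 38, 34, 27), (24, 13, 37, 1, 37), (24, 13, 37, 14, 12), (24, 13, 37, 16, 28), (24, 13, 37, 19, 11), (24, 13, 37, 24, 26), (24, 13, 37, 37, 10), (24, 13, 37, 6, 3), (24, 26, 37, 1, 37), (24, 26, 37, 14, 12), (24, 26, 37, 16, 28), (24, 26, 37, 19, 11), (24, 26, 37, 24, 13), (24, 26, 37, 37, 10), (24, 26, 37, 6, 3), (34, 27, 38, 23, 18), (37, 10, 37, 1, 37), (37, 10, 37, 14, 12), (37, 10, 37, 16, 28), (37, 10, 37, 19, 11), (37, 10, 37, 24, 13), (37, 10, 37, 24, 26), (37, 10, 37, 6, 3), (6, 3, 37, 1, 37), (6, 3, 37, 14, 12), (6, 3, 37, 16, 28), (6, 3, 37, 19, 11), (6, 3, 37, 24, 13), (6, 3, 37, 24, 26), (6, 3, 37, 37, 10)}.
Keep only column(s) cid2, price (49 duplicate(s) eliminated): {(1, 37), (14, 37), (16, 37), (19, 37), (23, 38), (24, 37), (34, 38), (37, 37), (6, 37)}

{(1, 37), (14, 37), (16, 37), (19, 37), (23, 38), (24, 37), (34, 38), (37, 37), (6, 37)}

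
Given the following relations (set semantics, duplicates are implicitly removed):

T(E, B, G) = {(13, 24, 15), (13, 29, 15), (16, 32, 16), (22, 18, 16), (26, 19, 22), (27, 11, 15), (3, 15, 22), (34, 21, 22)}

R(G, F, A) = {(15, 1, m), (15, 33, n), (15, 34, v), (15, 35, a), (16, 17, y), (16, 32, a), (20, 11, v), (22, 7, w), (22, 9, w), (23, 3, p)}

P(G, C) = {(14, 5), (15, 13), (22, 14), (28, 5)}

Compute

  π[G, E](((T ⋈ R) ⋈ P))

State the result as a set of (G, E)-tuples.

Natural join on G: {(13, 24, 15, 1, m), (13, 24, 15, 33, n), (13, 24, 15, 34, v), (13, 24, 15, 35, a), (13, 29, 15, 1, m), (13, 29, 15, 33, n), (13, 29, 15, 34, v), (13, 29, 15, 35, a), (16, 32, 16, 17, y), (16, 32, 16, 32, a), (22, 18, 16, 17, y), (22, 18, 16, 32, a), (26, 19, 22, 7, w), (26, 19, 22, 9, w), (27, 11, 15, 1, m), (27, 11, 15, 33, n), (27, 11, 15, 34, v), (27, 11, 15, 35, a), (3, 15, 22, 7, w), (3, 15, 22, 9, w), (34, 21, 22, 7, w), (34, 21, 22, 9, w)}
Natural join on G: {(13, 24, 15, 1, m, 13), (13, 24, 15, 33, n, 13), (13, 24, 15, 34, v, 13), (13, 24, 15, 35, a, 13), (13, 29, 15, 1, m, 13), (13, 29, 15, 33, n, 13), (13, 29, 15, 34, v, 13), (13, 29, 15, 35, a, 13), (26, 19, 22, 7, w, 14), (26, 19, 22, 9, w, 14), (27, 11, 15, 1, m, 13), (27, 11, 15, 33, n, 13), (27, 11, 15, 34, v, 13), (27, 11, 15, 35, a, 13), (3, 15, 22, 7, w, 14), (3, 15, 22, 9, w, 14), (34, 21, 22, 7, w, 14), (34, 21, 22, 9, w, 14)}
Projecting to G, E (13 duplicate(s) eliminated): {(15, 13), (15, 27), (22, 26), (22, 3), (22, 34)}

{(15, 13), (15, 27), (22, 26), (22, 3), (22, 34)}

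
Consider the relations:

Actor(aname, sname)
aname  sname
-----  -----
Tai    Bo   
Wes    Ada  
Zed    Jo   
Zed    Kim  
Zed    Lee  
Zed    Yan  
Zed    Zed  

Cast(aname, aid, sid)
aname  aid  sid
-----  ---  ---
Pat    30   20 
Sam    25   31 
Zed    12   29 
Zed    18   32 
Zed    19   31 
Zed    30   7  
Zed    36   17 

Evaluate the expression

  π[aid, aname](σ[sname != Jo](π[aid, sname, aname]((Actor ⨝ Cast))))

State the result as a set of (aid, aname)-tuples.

{(12, Zed), (18, Zed), (19, Zed), (30, Zed), (36, Zed)}

Actor ⋈ Cast (natural join on aname): {(Zed, Jo, 12, 29), (Zed, Jo, 18, 32), (Zed, Jo, 19, 31), (Zed, Jo, 30, 7), (Zed, Jo, 36, 17), (Zed, Kim, 12, 29), (Zed, Kim, 18, 32), (Zed, Kim, 19, 31), (Zed, Kim, 30, 7), (Zed, Kim, 36, 17), (Zed, Lee, 12, 29), (Zed, Lee, 18, 32), (Zed, Lee, 19, 31), (Zed, Lee, 30, 7), (Zed, Lee, 36, 17), (Zed, Yan, 12, 29), (Zed, Yan, 18, 32), (Zed, Yan, 19, 31), (Zed, Yan, 30, 7), (Zed, Yan, 36, 17), (Zed, Zed, 12, 29), (Zed, Zed, 18, 32), (Zed, Zed, 19, 31), (Zed, Zed, 30, 7), (Zed, Zed, 36, 17)}
π_{aid, sname, aname} gives {(12, Jo, Zed), (12, Kim, Zed), (12, Lee, Zed), (12, Yan, Zed), (12, Zed, Zed), (18, Jo, Zed), (18, Kim, Zed), (18, Lee, Zed), (18, Yan, Zed), (18, Zed, Zed), (19, Jo, Zed), (19, Kim, Zed), (19, Lee, Zed), (19, Yan, Zed), (19, Zed, Zed), (30, Jo, Zed), (30, Kim, Zed), (30, Lee, Zed), (30, Yan, Zed), (30, Zed, Zed), (36, Jo, Zed), (36, Kim, Zed), (36, Lee, Zed), (36, Yan, Zed), (36, Zed, Zed)}.
σ[sname != Jo]: keep tuples satisfying sname != Jo → {(12, Kim, Zed), (12, Lee, Zed), (12, Yan, Zed), (12, Zed, Zed), (18, Kim, Zed), (18, Lee, Zed), (18, Yan, Zed), (18, Zed, Zed), (19, Kim, Zed), (19, Lee, Zed), (19, Yan, Zed), (19, Zed, Zed), (30, Kim, Zed), (30, Lee, Zed), (30, Yan, Zed), (30, Zed, Zed), (36, Kim, Zed), (36, Lee, Zed), (36, Yan, Zed), (36, Zed, Zed)}
π_{aid, aname} gives {(12, Zed), (18, Zed), (19, Zed), (30, Zed), (36, Zed)} (15 duplicate(s) eliminated).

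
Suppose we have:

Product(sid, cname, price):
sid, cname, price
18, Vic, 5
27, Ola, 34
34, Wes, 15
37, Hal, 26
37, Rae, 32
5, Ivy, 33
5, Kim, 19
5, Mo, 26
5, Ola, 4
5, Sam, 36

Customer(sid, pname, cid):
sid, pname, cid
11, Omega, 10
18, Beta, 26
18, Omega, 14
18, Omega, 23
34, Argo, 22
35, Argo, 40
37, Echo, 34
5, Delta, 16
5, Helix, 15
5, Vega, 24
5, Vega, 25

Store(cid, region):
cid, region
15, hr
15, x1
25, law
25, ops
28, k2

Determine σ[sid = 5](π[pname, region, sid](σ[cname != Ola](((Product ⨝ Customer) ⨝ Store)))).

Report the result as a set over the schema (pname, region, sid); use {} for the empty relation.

Joining Product and Customer on sid yields {(18, Vic, 5, Beta, 26), (18, Vic, 5, Omega, 14), (18, Vic, 5, Omega, 23), (34, Wes, 15, Argo, 22), (37, Hal, 26, Echo, 34), (37, Rae, 32, Echo, 34), (5, Ivy, 33, Delta, 16), (5, Ivy, 33, Helix, 15), (5, Ivy, 33, Vega, 24), (5, Ivy, 33, Vega, 25), (5, Kim, 19, Delta, 16), (5, Kim, 19, Helix, 15), (5, Kim, 19, Vega, 24), (5, Kim, 19, Vega, 25), (5, Mo, 26, Delta, 16), (5, Mo, 26, Helix, 15), (5, Mo, 26, Vega, 24), (5, Mo, 26, Vega, 25), (5, Ola, 4, Delta, 16), (5, Ola, 4, Helix, 15), (5, Ola, 4, Vega, 24), (5, Ola, 4, Vega, 25), (5, Sam, 36, Delta, 16), (5, Sam, 36, Helix, 15), (5, Sam, 36, Vega, 24), (5, Sam, 36, Vega, 25)}.
Joining (Product ⨝ Customer) and Store on cid yields {(5, Ivy, 33, Helix, 15, hr), (5, Ivy, 33, Helix, 15, x1), (5, Ivy, 33, Vega, 25, law), (5, Ivy, 33, Vega, 25, ops), (5, Kim, 19, Helix, 15, hr), (5, Kim, 19, Helix, 15, x1), (5, Kim, 19, Vega, 25, law), (5, Kim, 19, Vega, 25, ops), (5, Mo, 26, Helix, 15, hr), (5, Mo, 26, Helix, 15, x1), (5, Mo, 26, Vega, 25, law), (5, Mo, 26, Vega, 25, ops), (5, Ola, 4, Helix, 15, hr), (5, Ola, 4, Helix, 15, x1), (5, Ola, 4, Vega, 25, law), (5, Ola, 4, Vega, 25, ops), (5, Sam, 36, Helix, 15, hr), (5, Sam, 36, Helix, 15, x1), (5, Sam, 36, Vega, 25, law), (5, Sam, 36, Vega, 25, ops)}.
Filtering on cname != Ola leaves {(5, Ivy, 33, Helix, 15, hr), (5, Ivy, 33, Helix, 15, x1), (5, Ivy, 33, Vega, 25, law), (5, Ivy, 33, Vega, 25, ops), (5, Kim, 19, Helix, 15, hr), (5, Kim, 19, Helix, 15, x1), (5, Kim, 19, Vega, 25, law), (5, Kim, 19, Vega, 25, ops), (5, Mo, 26, Helix, 15, hr), (5, Mo, 26, Helix, 15, x1), (5, Mo, 26, Vega, 25, law), (5, Mo, 26, Vega, 25, ops), (5, Sam, 36, Helix, 15, hr), (5, Sam, 36, Helix, 15, x1), (5, Sam, 36, Vega, 25, law), (5, Sam, 36, Vega, 25, ops)}.
Projecting to pname, region, sid (12 duplicate(s) eliminated): {(Helix, hr, 5), (Helix, x1, 5), (Vega, law, 5), (Vega, ops, 5)}
Filtering on sid = 5 leaves {(Helix, hr, 5), (Helix, x1, 5), (Vega, law, 5), (Vega, ops, 5)}.

{(Helix, hr, 5), (Helix, x1, 5), (Vega, law, 5), (Vega, ops, 5)}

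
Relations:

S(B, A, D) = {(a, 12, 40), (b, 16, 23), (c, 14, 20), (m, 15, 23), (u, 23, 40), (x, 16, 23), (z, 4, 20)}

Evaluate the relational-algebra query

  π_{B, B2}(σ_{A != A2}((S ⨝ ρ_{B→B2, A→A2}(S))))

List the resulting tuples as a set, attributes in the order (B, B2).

ρ[B→B2, A→A2]: schema becomes (B2, A2, D); tuples unchanged.
Joining S and ρ_{B→B2, A→A2}(S) on D yields {(a, 12, 40, a, 12), (a, 12, 40, u, 23), (b, 16, 23, b, 16), (b, 16, 23, m, 15), (b, 16, 23, x, 16), (c, 14, 20, c, 14), (c, 14, 20, z, 4), (m, 15, 23, b, 16), (m, 15, 23, m, 15), (m, 15, 23, x, 16), (u, 23, 40, a, 12), (u, 23, 40, u, 23), (x, 16, 23, b, 16), (x, 16, 23, m, 15), (x, 16, 23, x, 16), (z, 4, 20, c, 14), (z, 4, 20, z, 4)}.
Selection A != A2: {(a, 12, 40, u, 23), (b, 16, 23, m, 15), (c, 14, 20, z, 4), (m, 15, 23, b, 16), (m, 15, 23, x, 16), (u, 23, 40, a, 12), (x, 16, 23, m, 15), (z, 4, 20, c, 14)}
π_{B, B2} gives {(a, u), (b, m), (c, z), (m, b), (m, x), (u, a), (x, m), (z, c)}.

{(a, u), (b, m), (c, z), (m, b), (m, x), (u, a), (x, m), (z, c)}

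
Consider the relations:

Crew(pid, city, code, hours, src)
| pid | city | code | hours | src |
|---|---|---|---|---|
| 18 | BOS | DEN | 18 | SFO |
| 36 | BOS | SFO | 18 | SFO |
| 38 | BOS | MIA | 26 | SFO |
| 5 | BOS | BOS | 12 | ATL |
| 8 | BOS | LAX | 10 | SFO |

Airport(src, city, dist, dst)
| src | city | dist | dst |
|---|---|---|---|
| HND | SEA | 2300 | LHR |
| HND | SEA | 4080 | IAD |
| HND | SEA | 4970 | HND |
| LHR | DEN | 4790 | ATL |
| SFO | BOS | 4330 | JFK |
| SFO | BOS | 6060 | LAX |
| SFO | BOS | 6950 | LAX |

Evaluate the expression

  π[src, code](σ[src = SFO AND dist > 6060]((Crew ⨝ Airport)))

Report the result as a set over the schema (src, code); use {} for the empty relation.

Joining Crew and Airport on city, src yields {(18, BOS, DEN, 18, SFO, 4330, JFK), (18, BOS, DEN, 18, SFO, 6060, LAX), (18, BOS, DEN, 18, SFO, 6950, LAX), (36, BOS, SFO, 18, SFO, 4330, JFK), (36, BOS, SFO, 18, SFO, 6060, LAX), (36, BOS, SFO, 18, SFO, 6950, LAX), (38, BOS, MIA, 26, SFO, 4330, JFK), (38, BOS, MIA, 26, SFO, 6060, LAX), (38, BOS, MIA, 26, SFO, 6950, LAX), (8, BOS, LAX, 10, SFO, 4330, JFK), (8, BOS, LAX, 10, SFO, 6060, LAX), (8, BOS, LAX, 10, SFO, 6950, LAX)}.
Apply σ_{src = SFO AND dist > 6060}; surviving tuples: {(18, BOS, DEN, 18, SFO, 6950, LAX), (36, BOS, SFO, 18, SFO, 6950, LAX), (38, BOS, MIA, 26, SFO, 6950, LAX), (8, BOS, LAX, 10, SFO, 6950, LAX)}
Keep only column(s) src, code: {(SFO, DEN), (SFO, LAX), (SFO, MIA), (SFO, SFO)}

{(SFO, DEN), (SFO, LAX), (SFO, MIA), (SFO, SFO)}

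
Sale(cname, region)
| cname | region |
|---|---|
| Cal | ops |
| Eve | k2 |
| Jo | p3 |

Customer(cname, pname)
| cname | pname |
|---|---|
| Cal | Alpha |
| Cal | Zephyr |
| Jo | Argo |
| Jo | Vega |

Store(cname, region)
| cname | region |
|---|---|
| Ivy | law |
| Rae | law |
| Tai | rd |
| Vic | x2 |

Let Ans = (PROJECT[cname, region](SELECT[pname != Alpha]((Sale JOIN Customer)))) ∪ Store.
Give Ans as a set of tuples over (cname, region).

Natural join on cname: {(Cal, ops, Alpha), (Cal, ops, Zephyr), (Jo, p3, Argo), (Jo, p3, Vega)}
Filtering on pname != Alpha leaves {(Cal, ops, Zephyr), (Jo, p3, Argo), (Jo, p3, Vega)}.
Keep only column(s) cname, region (1 duplicate(s) eliminated): {(Cal, ops), (Jo, p3)}
Set union of the two operands is {(Cal, ops), (Ivy, law), (Jo, p3), (Rae, law), (Tai, rd), (Vic, x2)}.

{(Cal, ops), (Ivy, law), (Jo, p3), (Rae, law), (Tai, rd), (Vic, x2)}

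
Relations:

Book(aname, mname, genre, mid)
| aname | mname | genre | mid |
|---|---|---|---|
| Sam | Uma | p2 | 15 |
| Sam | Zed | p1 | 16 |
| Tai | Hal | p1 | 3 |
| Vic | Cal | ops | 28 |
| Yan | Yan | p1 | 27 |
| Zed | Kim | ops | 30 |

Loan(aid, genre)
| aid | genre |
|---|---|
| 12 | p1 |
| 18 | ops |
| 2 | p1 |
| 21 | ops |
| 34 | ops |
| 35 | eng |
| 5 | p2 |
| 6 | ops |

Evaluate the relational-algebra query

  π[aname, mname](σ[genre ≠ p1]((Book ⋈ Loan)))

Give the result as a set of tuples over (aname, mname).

Book ⋈ Loan (natural join on genre): {(Sam, Uma, p2, 15, 5), (Sam, Zed, p1, 16, 12), (Sam, Zed, p1, 16, 2), (Tai, Hal, p1, 3, 12), (Tai, Hal, p1, 3, 2), (Vic, Cal, ops, 28, 18), (Vic, Cal, ops, 28, 21), (Vic, Cal, ops, 28, 34), (Vic, Cal, ops, 28, 6), (Yan, Yan, p1, 27, 12), (Yan, Yan, p1, 27, 2), (Zed, Kim, ops, 30, 18), (Zed, Kim, ops, 30, 21), (Zed, Kim, ops, 30, 34), (Zed, Kim, ops, 30, 6)}
σ[genre ≠ p1]: keep tuples satisfying genre ≠ p1 → {(Sam, Uma, p2, 15, 5), (Vic, Cal, ops, 28, 18), (Vic, Cal, ops, 28, 21), (Vic, Cal, ops, 28, 34), (Vic, Cal, ops, 28, 6), (Zed, Kim, ops, 30, 18), (Zed, Kim, ops, 30, 21), (Zed, Kim, ops, 30, 34), (Zed, Kim, ops, 30, 6)}
π[aname, mname]: project onto (aname, mname) (6 duplicate(s) eliminated) → {(Sam, Uma), (Vic, Cal), (Zed, Kim)}

{(Sam, Uma), (Vic, Cal), (Zed, Kim)}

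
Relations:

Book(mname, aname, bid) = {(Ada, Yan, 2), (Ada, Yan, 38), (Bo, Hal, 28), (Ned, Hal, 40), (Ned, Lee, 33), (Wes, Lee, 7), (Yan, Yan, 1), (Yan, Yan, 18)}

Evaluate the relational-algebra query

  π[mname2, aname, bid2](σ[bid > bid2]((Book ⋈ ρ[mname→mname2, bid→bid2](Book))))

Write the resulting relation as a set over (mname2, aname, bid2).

{(Ada, Yan, 2), (Bo, Hal, 28), (Wes, Lee, 7), (Yan, Yan, 1), (Yan, Yan, 18)}

ρ[mname→mname2, bid→bid2]: schema becomes (mname2, aname, bid2); tuples unchanged.
Natural join on aname: {(Ada, Yan, 2, Ada, 2), (Ada, Yan, 2, Ada, 38), (Ada, Yan, 2, Yan, 1), (Ada, Yan, 2, Yan, 18), (Ada, Yan, 38, Ada, 2), (Ada, Yan, 38, Ada, 38), (Ada, Yan, 38, Yan, 1), (Ada, Yan, 38, Yan, 18), (Bo, Hal, 28, Bo, 28), (Bo, Hal, 28, Ned, 40), (Ned, Hal, 40, Bo, 28), (Ned, Hal, 40, Ned, 40), (Ned, Lee, 33, Ned, 33), (Ned, Lee, 33, Wes, 7), (Wes, Lee, 7, Ned, 33), (Wes, Lee, 7, Wes, 7), (Yan, Yan, 1, Ada, 2), (Yan, Yan, 1, Ada, 38), (Yan, Yan, 1, Yan, 1), (Yan, Yan, 1, Yan, 18), (Yan, Yan, 18, Ada, 2), (Yan, Yan, 18, Ada, 38), (Yan, Yan, 18, Yan, 1), (Yan, Yan, 18, Yan, 18)}
Apply σ_{bid > bid2}; surviving tuples: {(Ada, Yan, 2, Yan, 1), (Ada, Yan, 38, Ada, 2), (Ada, Yan, 38, Yan, 1), (Ada, Yan, 38, Yan, 18), (Ned, Hal, 40, Bo, 28), (Ned, Lee, 33, Wes, 7), (Yan, Yan, 18, Ada, 2), (Yan, Yan, 18, Yan, 1)}
Projecting to mname2, aname, bid2 (3 duplicate(s) eliminated): {(Ada, Yan, 2), (Bo, Hal, 28), (Wes, Lee, 7), (Yan, Yan, 1), (Yan, Yan, 18)}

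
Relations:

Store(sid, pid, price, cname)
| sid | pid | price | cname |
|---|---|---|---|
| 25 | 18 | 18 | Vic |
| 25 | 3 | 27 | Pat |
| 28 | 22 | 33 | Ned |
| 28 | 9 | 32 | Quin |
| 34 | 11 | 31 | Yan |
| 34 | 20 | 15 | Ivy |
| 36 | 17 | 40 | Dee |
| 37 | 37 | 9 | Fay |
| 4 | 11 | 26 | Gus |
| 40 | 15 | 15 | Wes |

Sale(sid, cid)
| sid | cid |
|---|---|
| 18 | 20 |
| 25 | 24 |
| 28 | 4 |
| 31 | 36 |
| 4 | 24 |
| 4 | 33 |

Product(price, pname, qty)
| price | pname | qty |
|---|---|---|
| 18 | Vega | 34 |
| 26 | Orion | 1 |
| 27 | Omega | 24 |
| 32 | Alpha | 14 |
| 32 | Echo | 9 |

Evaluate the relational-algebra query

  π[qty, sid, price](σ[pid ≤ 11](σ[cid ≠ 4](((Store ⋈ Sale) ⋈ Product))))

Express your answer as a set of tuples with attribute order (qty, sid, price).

{(1, 4, 26), (24, 25, 27)}

Store ⋈ Sale (natural join on sid): {(25, 18, 18, Vic, 24), (25, 3, 27, Pat, 24), (28, 22, 33, Ned, 4), (28, 9, 32, Quin, 4), (4, 11, 26, Gus, 24), (4, 11, 26, Gus, 33)}
(Store ⋈ Sale) ⋈ Product (natural join on price): {(25, 18, 18, Vic, 24, Vega, 34), (25, 3, 27, Pat, 24, Omega, 24), (28, 9, 32, Quin, 4, Alpha, 14), (28, 9, 32, Quin, 4, Echo, 9), (4, 11, 26, Gus, 24, Orion, 1), (4, 11, 26, Gus, 33, Orion, 1)}
Apply σ_{cid ≠ 4}; surviving tuples: {(25, 18, 18, Vic, 24, Vega, 34), (25, 3, 27, Pat, 24, Omega, 24), (4, 11, 26, Gus, 24, Orion, 1), (4, 11, 26, Gus, 33, Orion, 1)}
Apply σ_{pid ≤ 11}; surviving tuples: {(25, 3, 27, Pat, 24, Omega, 24), (4, 11, 26, Gus, 24, Orion, 1), (4, 11, 26, Gus, 33, Orion, 1)}
Keep only column(s) qty, sid, price (1 duplicate(s) eliminated): {(1, 4, 26), (24, 25, 27)}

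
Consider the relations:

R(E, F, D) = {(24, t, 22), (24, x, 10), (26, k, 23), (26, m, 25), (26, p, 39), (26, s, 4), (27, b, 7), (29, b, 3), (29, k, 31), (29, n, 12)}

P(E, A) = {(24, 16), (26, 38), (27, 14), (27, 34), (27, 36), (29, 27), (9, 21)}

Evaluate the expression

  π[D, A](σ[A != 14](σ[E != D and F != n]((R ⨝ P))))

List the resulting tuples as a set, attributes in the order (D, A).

Joining R and P on E yields {(24, t, 22, 16), (24, x, 10, 16), (26, k, 23, 38), (26, m, 25, 38), (26, p, 39, 38), (26, s, 4, 38), (27, b, 7, 14), (27, b, 7, 34), (27, b, 7, 36), (29, b, 3, 27), (29, k, 31, 27), (29, n, 12, 27)}.
σ[E != D and F != n]: keep tuples satisfying E != D and F != n → {(24, t, 22, 16), (24, x, 10, 16), (26, k, 23, 38), (26, m, 25, 38), (26, p, 39, 38), (26, s, 4, 38), (27, b, 7, 14), (27, b, 7, 34), (27, b, 7, 36), (29, b, 3, 27), (29, k, 31, 27)}
σ[A != 14]: keep tuples satisfying A != 14 → {(24, t, 22, 16), (24, x, 10, 16), (26, k, 23, 38), (26, m, 25, 38), (26, p, 39, 38), (26, s, 4, 38), (27, b, 7, 34), (27, b, 7, 36), (29, b, 3, 27), (29, k, 31, 27)}
π_{D, A} gives {(10, 16), (22, 16), (23, 38), (25, 38), (3, 27), (31, 27), (39, 38), (4, 38), (7, 34), (7, 36)}.

{(10, 16), (22, 16), (23, 38), (25, 38), (3, 27), (31, 27), (39, 38), (4, 38), (7, 34), (7, 36)}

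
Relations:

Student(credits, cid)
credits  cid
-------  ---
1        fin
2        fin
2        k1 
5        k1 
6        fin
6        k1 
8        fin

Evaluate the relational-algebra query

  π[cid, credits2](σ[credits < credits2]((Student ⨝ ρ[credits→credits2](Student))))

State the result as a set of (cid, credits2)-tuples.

{(fin, 2), (fin, 6), (fin, 8), (k1, 5), (k1, 6)}

ρ[credits→credits2]: schema becomes (credits2, cid); tuples unchanged.
Joining Student and ρ[credits→credits2](Student) on cid yields {(1, fin, 1), (1, fin, 2), (1, fin, 6), (1, fin, 8), (2, fin, 1), (2, fin, 2), (2, fin, 6), (2, fin, 8), (2, k1, 2), (2, k1, 5), (2, k1, 6), (5, k1, 2), (5, k1, 5), (5, k1, 6), (6, fin, 1), (6, fin, 2), (6, fin, 6), (6, fin, 8), (6, k1, 2), (6, k1, 5), (6, k1, 6), (8, fin, 1), (8, fin, 2), (8, fin, 6), (8, fin, 8)}.
σ[credits < credits2]: keep tuples satisfying credits < credits2 → {(1, fin, 2), (1, fin, 6), (1, fin, 8), (2, fin, 6), (2, fin, 8), (2, k1, 5), (2, k1, 6), (5, k1, 6), (6, fin, 8)}
Projecting to cid, credits2 (4 duplicate(s) eliminated): {(fin, 2), (fin, 6), (fin, 8), (k1, 5), (k1, 6)}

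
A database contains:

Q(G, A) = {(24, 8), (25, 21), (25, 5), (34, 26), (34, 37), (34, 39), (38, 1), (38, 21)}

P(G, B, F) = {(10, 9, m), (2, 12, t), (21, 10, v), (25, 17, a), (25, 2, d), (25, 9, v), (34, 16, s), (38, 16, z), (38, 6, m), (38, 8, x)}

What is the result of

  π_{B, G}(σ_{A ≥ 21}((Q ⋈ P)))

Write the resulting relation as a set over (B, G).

{(16, 34), (16, 38), (17, 25), (2, 25), (6, 38), (8, 38), (9, 25)}

Joining Q and P on G yields {(25, 21, 17, a), (25, 21, 2, d), (25, 21, 9, v), (25, 5, 17, a), (25, 5, 2, d), (25, 5, 9, v), (34, 26, 16, s), (34, 37, 16, s), (34, 39, 16, s), (38, 1, 16, z), (38, 1, 6, m), (38, 1, 8, x), (38, 21, 16, z), (38, 21, 6, m), (38, 21, 8, x)}.
Apply σ_{A ≥ 21}; surviving tuples: {(25, 21, 17, a), (25, 21, 2, d), (25, 21, 9, v), (34, 26, 16, s), (34, 37, 16, s), (34, 39, 16, s), (38, 21, 16, z), (38, 21, 6, m), (38, 21, 8, x)}
Keep only column(s) B, G (2 duplicate(s) eliminated): {(16, 34), (16, 38), (17, 25), (2, 25), (6, 38), (8, 38), (9, 25)}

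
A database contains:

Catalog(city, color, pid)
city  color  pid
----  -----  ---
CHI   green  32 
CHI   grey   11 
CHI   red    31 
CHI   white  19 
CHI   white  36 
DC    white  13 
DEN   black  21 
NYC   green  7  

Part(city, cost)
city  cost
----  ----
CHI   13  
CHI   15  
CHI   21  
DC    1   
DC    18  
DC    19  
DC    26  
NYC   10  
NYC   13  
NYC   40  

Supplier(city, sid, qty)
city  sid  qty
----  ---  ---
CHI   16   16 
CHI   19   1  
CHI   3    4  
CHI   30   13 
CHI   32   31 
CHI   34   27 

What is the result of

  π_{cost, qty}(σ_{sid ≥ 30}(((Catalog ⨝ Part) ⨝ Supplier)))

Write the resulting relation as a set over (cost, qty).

{(13, 13), (13, 27), (13, 31), (15, 13), (15, 27), (15, 31), (21, 13), (21, 27), (21, 31)}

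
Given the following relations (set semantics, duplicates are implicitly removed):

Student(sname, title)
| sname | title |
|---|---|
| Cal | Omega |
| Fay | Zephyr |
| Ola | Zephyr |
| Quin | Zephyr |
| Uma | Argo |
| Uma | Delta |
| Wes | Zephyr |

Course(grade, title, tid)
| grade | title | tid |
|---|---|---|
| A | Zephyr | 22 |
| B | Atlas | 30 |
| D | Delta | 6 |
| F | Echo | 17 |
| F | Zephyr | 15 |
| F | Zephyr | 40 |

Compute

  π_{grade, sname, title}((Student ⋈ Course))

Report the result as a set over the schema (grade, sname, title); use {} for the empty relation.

{(A, Fay, Zephyr), (A, Ola, Zephyr), (A, Quin, Zephyr), (A, Wes, Zephyr), (D, Uma, Delta), (F, Fay, Zephyr), (F, Ola, Zephyr), (F, Quin, Zephyr), (F, Wes, Zephyr)}

Natural join on title: {(Fay, Zephyr, A, 22), (Fay, Zephyr, F, 15), (Fay, Zephyr, F, 40), (Ola, Zephyr, A, 22), (Ola, Zephyr, F, 15), (Ola, Zephyr, F, 40), (Quin, Zephyr, A, 22), (Quin, Zephyr, F, 15), (Quin, Zephyr, F, 40), (Uma, Delta, D, 6), (Wes, Zephyr, A, 22), (Wes, Zephyr, F, 15), (Wes, Zephyr, F, 40)}
Projecting to grade, sname, title (4 duplicate(s) eliminated): {(A, Fay, Zephyr), (A, Ola, Zephyr), (A, Quin, Zephyr), (A, Wes, Zephyr), (D, Uma, Delta), (F, Fay, Zephyr), (F, Ola, Zephyr), (F, Quin, Zephyr), (F, Wes, Zephyr)}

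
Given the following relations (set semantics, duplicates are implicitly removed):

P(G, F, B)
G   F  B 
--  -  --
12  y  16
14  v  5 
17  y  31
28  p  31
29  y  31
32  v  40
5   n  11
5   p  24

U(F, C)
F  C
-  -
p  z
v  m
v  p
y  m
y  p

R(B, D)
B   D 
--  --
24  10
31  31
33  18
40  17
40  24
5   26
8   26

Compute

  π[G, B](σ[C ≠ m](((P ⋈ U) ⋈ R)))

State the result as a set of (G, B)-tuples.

{(14, 5), (17, 31), (28, 31), (29, 31), (32, 40), (5, 24)}

Natural join on F: {(12, y, 16, m), (12, y, 16, p), (14, v, 5, m), (14, v, 5, p), (17, y, 31, m), (17, y, 31, p), (28, p, 31, z), (29, y, 31, m), (29, y, 31, p), (32, v, 40, m), (32, v, 40, p), (5, p, 24, z)}
Natural join on B: {(14, v, 5, m, 26), (14, v, 5, p, 26), (17, y, 31, m, 31), (17, y, 31, p, 31), (28, p, 31, z, 31), (29, y, 31, m, 31), (29, y, 31, p, 31), (32, v, 40, m, 17), (32, v, 40, m, 24), (32, v, 40, p, 17), (32, v, 40, p, 24), (5, p, 24, z, 10)}
Apply σ_{C ≠ m}; surviving tuples: {(14, v, 5, p, 26), (17, y, 31, p, 31), (28, p, 31, z, 31), (29, y, 31, p, 31), (32, v, 40, p, 17), (32, v, 40, p, 24), (5, p, 24, z, 10)}
π[G, B]: project onto (G, B) (1 duplicate(s) eliminated) → {(14, 5), (17, 31), (28, 31), (29, 31), (32, 40), (5, 24)}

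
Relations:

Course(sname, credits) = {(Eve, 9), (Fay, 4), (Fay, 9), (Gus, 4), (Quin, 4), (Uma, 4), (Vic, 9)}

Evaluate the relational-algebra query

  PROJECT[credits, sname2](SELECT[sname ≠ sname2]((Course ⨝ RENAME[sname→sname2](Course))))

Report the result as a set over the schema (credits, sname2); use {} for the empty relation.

ρ[sname→sname2]: schema becomes (sname2, credits); tuples unchanged.
Natural join on credits: {(Eve, 9, Eve), (Eve, 9, Fay), (Eve, 9, Vic), (Fay, 4, Fay), (Fay, 4, Gus), (Fay, 4, Quin), (Fay, 4, Uma), (Fay, 9, Eve), (Fay, 9, Fay), (Fay, 9, Vic), (Gus, 4, Fay), (Gus, 4, Gus), (Gus, 4, Quin), (Gus, 4, Uma), (Quin, 4, Fay), (Quin, 4, Gus), (Quin, 4, Quin), (Quin, 4, Uma), (Uma, 4, Fay), (Uma, 4, Gus), (Uma, 4, Quin), (Uma, 4, Uma), (Vic, 9, Eve), (Vic, 9, Fay), (Vic, 9, Vic)}
Filtering on sname ≠ sname2 leaves {(Eve, 9, Fay), (Eve, 9, Vic), (Fay, 4, Gus), (Fay, 4, Quin), (Fay, 4, Uma), (Fay, 9, Eve), (Fay, 9, Vic), (Gus, 4, Fay), (Gus, 4, Quin), (Gus, 4, Uma), (Quin, 4, Fay), (Quin, 4, Gus), (Quin, 4, Uma), (Uma, 4, Fay), (Uma, 4, Gus), (Uma, 4, Quin), (Vic, 9, Eve), (Vic, 9, Fay)}.
π_{credits, sname2} gives {(4, Fay), (4, Gus), (4, Quin), (4, Uma), (9, Eve), (9, Fay), (9, Vic)} (11 duplicate(s) eliminated).

{(4, Fay), (4, Gus), (4, Quin), (4, Uma), (9, Eve), (9, Fay), (9, Vic)}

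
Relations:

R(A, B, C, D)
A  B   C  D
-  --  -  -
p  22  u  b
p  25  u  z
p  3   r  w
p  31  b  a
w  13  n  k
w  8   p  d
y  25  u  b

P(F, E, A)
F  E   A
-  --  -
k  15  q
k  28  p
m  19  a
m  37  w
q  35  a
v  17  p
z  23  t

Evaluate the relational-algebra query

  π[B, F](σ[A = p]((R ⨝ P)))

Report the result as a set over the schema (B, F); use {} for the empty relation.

Joining R and P on A yields {(p, 22, u, b, k, 28), (p, 22, u, b, v, 17), (p, 25, u, z, k, 28), (p, 25, u, z, v, 17), (p, 3, r, w, k, 28), (p, 3, r, w, v, 17), (p, 31, b, a, k, 28), (p, 31, b, a, v, 17), (w, 13, n, k, m, 37), (w, 8, p, d, m, 37)}.
Selection A = p: {(p, 22, u, b, k, 28), (p, 22, u, b, v, 17), (p, 25, u, z, k, 28), (p, 25, u, z, v, 17), (p, 3, r, w, k, 28), (p, 3, r, w, v, 17), (p, 31, b, a, k, 28), (p, 31, b, a, v, 17)}
π[B, F]: project onto (B, F) → {(22, k), (22, v), (25, k), (25, v), (3, k), (3, v), (31, k), (31, v)}

{(22, k), (22, v), (25, k), (25, v), (3, k), (3, v), (31, k), (31, v)}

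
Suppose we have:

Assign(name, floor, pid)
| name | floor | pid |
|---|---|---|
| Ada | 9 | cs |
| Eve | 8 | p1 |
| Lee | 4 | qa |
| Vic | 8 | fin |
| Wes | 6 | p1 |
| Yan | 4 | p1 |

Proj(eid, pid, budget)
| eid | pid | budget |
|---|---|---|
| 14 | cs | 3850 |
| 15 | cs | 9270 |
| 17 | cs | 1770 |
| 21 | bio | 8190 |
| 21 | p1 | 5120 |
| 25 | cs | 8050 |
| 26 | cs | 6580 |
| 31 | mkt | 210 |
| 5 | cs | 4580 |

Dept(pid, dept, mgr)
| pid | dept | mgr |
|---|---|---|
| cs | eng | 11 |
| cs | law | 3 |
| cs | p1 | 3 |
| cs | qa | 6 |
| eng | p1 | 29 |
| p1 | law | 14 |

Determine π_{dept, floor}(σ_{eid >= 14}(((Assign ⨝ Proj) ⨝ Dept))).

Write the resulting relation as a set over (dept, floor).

Joining Assign and Proj on pid yields {(Ada, 9, cs, 14, 3850), (Ada, 9, cs, 15, 9270), (Ada, 9, cs, 17, 1770), (Ada, 9, cs, 25, 8050), (Ada, 9, cs, 26, 6580), (Ada, 9, cs, 5, 4580), (Eve, 8, p1, 21, 5120), (Wes, 6, p1, 21, 5120), (Yan, 4, p1, 21, 5120)}.
Joining (Assign ⨝ Proj) and Dept on pid yields {(Ada, 9, cs, 14, 3850, eng, 11), (Ada, 9, cs, 14, 3850, law, 3), (Ada, 9, cs, 14, 3850, p1, 3), (Ada, 9, cs, 14, 3850, qa, 6), (Ada, 9, cs, 15, 9270, eng, 11), (Ada, 9, cs, 15, 9270, law, 3), (Ada, 9, cs, 15, 9270, p1, 3), (Ada, 9, cs, 15, 9270, qa, 6), (Ada, 9, cs, 17, 1770, eng, 11), (Ada, 9, cs, 17, 1770, law, 3), (Ada, 9, cs, 17, 1770, p1, 3), (Ada, 9, cs, 17, 1770, qa, 6), (Ada, 9, cs, 25, 8050, eng, 11), (Ada, 9, cs, 25, 8050, law, 3), (Ada, 9, cs, 25, 8050, p1, 3), (Ada, 9, cs, 25, 8050, qa, 6), (Ada, 9, cs, 26, 6580, eng, 11), (Ada, 9, cs, 26, 6580, law, 3), (Ada, 9, cs, 26, 6580, p1, 3), (Ada, 9, cs, 26, 6580, qa, 6), (Ada, 9, cs, 5, 4580, eng, 11), (Ada, 9, cs, 5, 4580, law, 3), (Ada, 9, cs, 5, 4580, p1, 3), (Ada, 9, cs, 5, 4580, qa, 6), (Eve, 8, p1, 21, 5120, law, 14), (Wes, 6, p1, 21, 5120, law, 14), (Yan, 4, p1, 21, 5120, law, 14)}.
σ[eid >= 14]: keep tuples satisfying eid >= 14 → {(Ada, 9, cs, 14, 3850, eng, 11), (Ada, 9, cs, 14, 3850, law, 3), (Ada, 9, cs, 14, 3850, p1, 3), (Ada, 9, cs, 14, 3850, qa, 6), (Ada, 9, cs, 15, 9270, eng, 11), (Ada, 9, cs, 15, 9270, law, 3), (Ada, 9, cs, 15, 9270, p1, 3), (Ada, 9, cs, 15, 9270, qa, 6), (Ada, 9, cs, 17, 1770, eng, 11), (Ada, 9, cs, 17, 1770, law, 3), (Ada, 9, cs, 17, 1770, p1, 3), (Ada, 9, cs, 17, 1770, qa, 6), (Ada, 9, cs, 25, 8050, eng, 11), (Ada, 9, cs, 25, 8050, law, 3), (Ada, 9, cs, 25, 8050, p1, 3), (Ada, 9, cs, 25, 8050, qa, 6), (Ada, 9, cs, 26, 6580, eng, 11), (Ada, 9, cs, 26, 6580, law, 3), (Ada, 9, cs, 26, 6580, p1, 3), (Ada, 9, cs, 26, 6580, qa, 6), (Eve, 8, p1, 21, 5120, law, 14), (Wes, 6, p1, 21, 5120, law, 14), (Yan, 4, p1, 21, 5120, law, 14)}
π[dept, floor]: project onto (dept, floor) (16 duplicate(s) eliminated) → {(eng, 9), (law, 4), (law, 6), (law, 8), (law, 9), (p1, 9), (qa, 9)}

{(eng, 9), (law, 4), (law, 6), (law, 8), (law, 9), (p1, 9), (qa, 9)}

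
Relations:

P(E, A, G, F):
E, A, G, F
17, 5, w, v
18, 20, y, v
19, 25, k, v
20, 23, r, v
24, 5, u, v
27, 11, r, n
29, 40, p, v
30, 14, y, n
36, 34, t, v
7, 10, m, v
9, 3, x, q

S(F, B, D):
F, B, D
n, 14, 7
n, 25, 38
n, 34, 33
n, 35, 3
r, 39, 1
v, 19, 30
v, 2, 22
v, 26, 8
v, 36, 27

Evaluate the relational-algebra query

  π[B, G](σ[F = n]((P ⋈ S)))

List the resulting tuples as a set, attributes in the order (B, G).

{(14, r), (14, y), (25, r), (25, y), (34, r), (34, y), (35, r), (35, y)}

P ⋈ S (natural join on F): {(17, 5, w, v, 19, 30), (17, 5, w, v, 2, 22), (17, 5, w, v, 26, 8), (17, 5, w, v, 36, 27), (18, 20, y, v, 19, 30), (18, 20, y, v, 2, 22), (18, 20, y, v, 26, 8), (18, 20, y, v, 36, 27), (19, 25, k, v, 19, 30), (19, 25, k, v, 2, 22), (19, 25, k, v, 26, 8), (19, 25, k, v, 36, 27), (20, 23, r, v, 19, 30), (20, 23, r, v, 2, 22), (20, 23, r, v, 26, 8), (20, 23, r, v, 36, 27), (24, 5, u, v, 19, 30), (24, 5, u, v, 2, 22), (24, 5, u, v, 26, 8), (24, 5, u, v, 36, 27), (27, 11, r, n, 14, 7), (27, 11, r, n, 25, 38), (27, 11, r, n, 34, 33), (27, 11, r, n, 35, 3), (29, 40, p, v, 19, 30), (29, 40, p, v, 2, 22), (29, 40, p, v, 26, 8), (29, 40, p, v, 36, 27), (30, 14, y, n, 14, 7), (30, 14, y, n, 25, 38), (30, 14, y, n, 34, 33), (30, 14, y, n, 35, 3), (36, 34, t, v, 19, 30), (36, 34, t, v, 2, 22), (36, 34, t, v, 26, 8), (36, 34, t, v, 36, 27), (7, 10, m, v, 19, 30), (7, 10, m, v, 2, 22), (7, 10, m, v, 26, 8), (7, 10, m, v, 36, 27)}
σ[F = n]: keep tuples satisfying F = n → {(27, 11, r, n, 14, 7), (27, 11, r, n, 25, 38), (27, 11, r, n, 34, 33), (27, 11, r, n, 35, 3), (30, 14, y, n, 14, 7), (30, 14, y, n, 25, 38), (30, 14, y, n, 34, 33), (30, 14, y, n, 35, 3)}
π_{B, G} gives {(14, r), (14, y), (25, r), (25, y), (34, r), (34, y), (35, r), (35, y)}.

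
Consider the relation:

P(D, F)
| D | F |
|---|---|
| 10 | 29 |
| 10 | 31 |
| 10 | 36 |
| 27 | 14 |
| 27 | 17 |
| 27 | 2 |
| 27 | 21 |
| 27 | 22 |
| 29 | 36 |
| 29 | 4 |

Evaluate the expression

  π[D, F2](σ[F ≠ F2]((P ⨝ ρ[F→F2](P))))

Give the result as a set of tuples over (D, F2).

ρ[F→F2]: schema becomes (D, F2); tuples unchanged.
Natural join on D: {(10, 29, 29), (10, 29, 31), (10, 29, 36), (10, 31, 29), (10, 31, 31), (10, 31, 36), (10, 36, 29), (10, 36, 31), (10, 36, 36), (27, 14, 14), (27, 14, 17), (27, 14, 2), (27, 14, 21), (27, 14, 22), (27, 17, 14), (27, 17, 17), (27, 17, 2), (27, 17, 21), (27, 17, 22), (27, 2, 14), (27, 2, 17), (27, 2, 2), (27, 2, 21), (27, 2, 22), (27, 21, 14), (27, 21, 17), (27, 21, 2), (27, 21, 21), (27, 21, 22), (27, 22, 14), (27, 22, 17), (27, 22, 2), (27, 22, 21), (27, 22, 22), (29, 36, 36), (29, 36, 4), (29, 4, 36), (29, 4, 4)}
σ[F ≠ F2]: keep tuples satisfying F ≠ F2 → {(10, 29, 31), (10, 29, 36), (10, 31, 29), (10, 31, 36), (10, 36, 29), (10, 36, 31), (27, 14, 17), (27, 14, 2), (27, 14, 21), (27, 14, 22), (27, 17, 14), (27, 17, 2), (27, 17, 21), (27, 17, 22), (27, 2, 14), (27, 2, 17), (27, 2, 21), (27, 2, 22), (27, 21, 14), (27, 21, 17), (27, 21, 2), (27, 21, 22), (27, 22, 14), (27, 22, 17), (27, 22, 2), (27, 22, 21), (29, 36, 4), (29, 4, 36)}
Projecting to D, F2 (18 duplicate(s) eliminated): {(10, 29), (10, 31), (10, 36), (27, 14), (27, 17), (27, 2), (27, 21), (27, 22), (29, 36), (29, 4)}

{(10, 29), (10, 31), (10, 36), (27, 14), (27, 17), (27, 2), (27, 21), (27, 22), (29, 36), (29, 4)}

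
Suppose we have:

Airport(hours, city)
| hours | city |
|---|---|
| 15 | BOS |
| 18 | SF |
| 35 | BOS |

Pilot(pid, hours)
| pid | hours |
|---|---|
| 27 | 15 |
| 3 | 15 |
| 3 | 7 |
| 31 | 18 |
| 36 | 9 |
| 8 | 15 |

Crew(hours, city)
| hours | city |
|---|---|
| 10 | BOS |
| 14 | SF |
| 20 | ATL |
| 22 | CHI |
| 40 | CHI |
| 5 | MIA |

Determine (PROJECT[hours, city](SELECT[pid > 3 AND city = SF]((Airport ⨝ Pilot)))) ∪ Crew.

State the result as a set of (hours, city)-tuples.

{(10, BOS), (14, SF), (18, SF), (20, ATL), (22, CHI), (40, CHI), (5, MIA)}

Natural join on hours: {(15, BOS, 27), (15, BOS, 3), (15, BOS, 8), (18, SF, 31)}
Selection pid > 3 AND city = SF: {(18, SF, 31)}
Keep only column(s) hours, city: {(18, SF)}
Taking the union: {(10, BOS), (14, SF), (18, SF), (20, ATL), (22, CHI), (40, CHI), (5, MIA)}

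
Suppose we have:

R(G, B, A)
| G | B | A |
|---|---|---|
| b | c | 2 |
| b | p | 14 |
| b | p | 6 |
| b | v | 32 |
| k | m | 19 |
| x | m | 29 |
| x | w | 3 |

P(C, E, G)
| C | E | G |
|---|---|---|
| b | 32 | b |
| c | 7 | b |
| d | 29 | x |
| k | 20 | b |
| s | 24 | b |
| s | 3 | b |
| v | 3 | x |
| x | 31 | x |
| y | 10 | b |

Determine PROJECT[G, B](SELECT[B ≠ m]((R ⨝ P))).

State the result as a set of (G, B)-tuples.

Joining R and P on G yields {(b, c, 2, b, 32), (b, c, 2, c, 7), (b, c, 2, k, 20), (b, c, 2, s, 24), (b, c, 2, s, 3), (b, c, 2, y, 10), (b, p, 14, b, 32), (b, p, 14, c, 7), (b, p, 14, k, 20), (b, p, 14, s, 24), (b, p, 14, s, 3), (b, p, 14, y, 10), (b, p, 6, b, 32), (b, p, 6, c, 7), (b, p, 6, k, 20), (b, p, 6, s, 24), (b, p, 6, s, 3), (b, p, 6, y, 10), (b, v, 32, b, 32), (b, v, 32, c, 7), (b, v, 32, k, 20), (b, v, 32, s, 24), (b, v, 32, s, 3), (b, v, 32, y, 10), (x, m, 29, d, 29), (x, m, 29, v, 3), (x, m, 29, x, 31), (x, w, 3, d, 29), (x, w, 3, v, 3), (x, w, 3, x, 31)}.
Apply σ_{B ≠ m}; surviving tuples: {(b, c, 2, b, 32), (b, c, 2, c, 7), (b, c, 2, k, 20), (b, c, 2, s, 24), (b, c, 2, s, 3), (b, c, 2, y, 10), (b, p, 14, b, 32), (b, p, 14, c, 7), (b, p, 14, k, 20), (b, p, 14, s, 24), (b, p, 14, s, 3), (b, p, 14, y, 10), (b, p, 6, b, 32), (b, p, 6, c, 7), (b, p, 6, k, 20), (b, p, 6, s, 24), (b, p, 6, s, 3), (b, p, 6, y, 10), (b, v, 32, b, 32), (b, v, 32, c, 7), (b, v, 32, k, 20), (b, v, 32, s, 24), (b, v, 32, s, 3), (b, v, 32, y, 10), (x, w, 3, d, 29), (x, w, 3, v, 3), (x, w, 3, x, 31)}
Projecting to G, B (23 duplicate(s) eliminated): {(b, c), (b, p), (b, v), (x, w)}

{(b, c), (b, p), (b, v), (x, w)}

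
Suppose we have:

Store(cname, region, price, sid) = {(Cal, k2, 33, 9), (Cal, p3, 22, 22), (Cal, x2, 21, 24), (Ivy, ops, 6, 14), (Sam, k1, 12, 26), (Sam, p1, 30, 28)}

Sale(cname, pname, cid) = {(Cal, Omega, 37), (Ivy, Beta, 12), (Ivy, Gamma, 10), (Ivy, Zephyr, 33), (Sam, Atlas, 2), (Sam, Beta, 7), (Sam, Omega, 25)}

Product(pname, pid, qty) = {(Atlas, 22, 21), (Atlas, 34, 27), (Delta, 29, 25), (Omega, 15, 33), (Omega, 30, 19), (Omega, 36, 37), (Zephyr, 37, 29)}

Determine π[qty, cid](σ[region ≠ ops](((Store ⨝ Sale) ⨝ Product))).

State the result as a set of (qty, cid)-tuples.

{(19, 25), (19, 37), (21, 2), (27, 2), (33, 25), (33, 37), (37, 25), (37, 37)}

Natural join on cname: {(Cal, k2, 33, 9, Omega, 37), (Cal, p3, 22, 22, Omega, 37), (Cal, x2, 21, 24, Omega, 37), (Ivy, ops, 6, 14, Beta, 12), (Ivy, ops, 6, 14, Gamma, 10), (Ivy, ops, 6, 14, Zephyr, 33), (Sam, k1, 12, 26, Atlas, 2), (Sam, k1, 12, 26, Beta, 7), (Sam, k1, 12, 26, Omega, 25), (Sam, p1, 30, 28, Atlas, 2), (Sam, p1, 30, 28, Beta, 7), (Sam, p1, 30, 28, Omega, 25)}
Natural join on pname: {(Cal, k2, 33, 9, Omega, 37, 15, 33), (Cal, k2, 33, 9, Omega, 37, 30, 19), (Cal, k2, 33, 9, Omega, 37, 36, 37), (Cal, p3, 22, 22, Omega, 37, 15, 33), (Cal, p3, 22, 22, Omega, 37, 30, 19), (Cal, p3, 22, 22, Omega, 37, 36, 37), (Cal, x2, 21, 24, Omega, 37, 15, 33), (Cal, x2, 21, 24, Omega, 37, 30, 19), (Cal, x2, 21, 24, Omega, 37, 36, 37), (Ivy, ops, 6, 14, Zephyr, 33, 37, 29), (Sam, k1, 12, 26, Atlas, 2, 22, 21), (Sam, k1, 12, 26, Atlas, 2, 34, 27), (Sam, k1, 12, 26, Omega, 25, 15, 33), (Sam, k1, 12, 26, Omega, 25, 30, 19), (Sam, k1, 12, 26, Omega, 25, 36, 37), (Sam, p1, 30, 28, Atlas, 2, 22, 21), (Sam, p1, 30, 28, Atlas, 2, 34, 27), (Sam, p1, 30, 28, Omega, 25, 15, 33), (Sam, p1, 30, 28, Omega, 25, 30, 19), (Sam, p1, 30, 28, Omega, 25, 36, 37)}
Selection region ≠ ops: {(Cal, k2, 33, 9, Omega, 37, 15, 33), (Cal, k2, 33, 9, Omega, 37, 30, 19), (Cal, k2, 33, 9, Omega, 37, 36, 37), (Cal, p3, 22, 22, Omega, 37, 15, 33), (Cal, p3, 22, 22, Omega, 37, 30, 19), (Cal, p3, 22, 22, Omega, 37, 36, 37), (Cal, x2, 21, 24, Omega, 37, 15, 33), (Cal, x2, 21, 24, Omega, 37, 30, 19), (Cal, x2, 21, 24, Omega, 37, 36, 37), (Sam, k1, 12, 26, Atlas, 2, 22, 21), (Sam, k1, 12, 26, Atlas, 2, 34, 27), (Sam, k1, 12, 26, Omega, 25, 15, 33), (Sam, k1, 12, 26, Omega, 25, 30, 19), (Sam, k1, 12, 26, Omega, 25, 36, 37), (Sam, p1, 30, 28, Atlas, 2, 22, 21), (Sam, p1, 30, 28, Atlas, 2, 34, 27), (Sam, p1, 30, 28, Omega, 25, 15, 33), (Sam, p1, 30, 28, Omega, 25, 30, 19), (Sam, p1, 30, 28, Omega, 25, 36, 37)}
Keep only column(s) qty, cid (11 duplicate(s) eliminated): {(19, 25), (19, 37), (21, 2), (27, 2), (33, 25), (33, 37), (37, 25), (37, 37)}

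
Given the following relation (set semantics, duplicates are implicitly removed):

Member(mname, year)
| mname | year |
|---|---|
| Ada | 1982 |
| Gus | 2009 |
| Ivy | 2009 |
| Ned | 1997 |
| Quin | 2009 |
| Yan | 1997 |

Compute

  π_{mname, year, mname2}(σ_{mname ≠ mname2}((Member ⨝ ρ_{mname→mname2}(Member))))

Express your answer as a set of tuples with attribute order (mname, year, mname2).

{(Gus, 2009, Ivy), (Gus, 2009, Quin), (Ivy, 2009, Gus), (Ivy, 2009, Quin), (Ned, 1997, Yan), (Quin, 2009, Gus), (Quin, 2009, Ivy), (Yan, 1997, Ned)}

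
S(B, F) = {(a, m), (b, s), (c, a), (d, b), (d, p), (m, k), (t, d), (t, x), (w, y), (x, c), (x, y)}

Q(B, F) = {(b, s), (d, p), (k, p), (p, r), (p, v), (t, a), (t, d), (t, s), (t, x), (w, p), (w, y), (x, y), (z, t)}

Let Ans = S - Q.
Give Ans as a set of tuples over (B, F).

{(a, m), (c, a), (d, b), (m, k), (x, c)}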